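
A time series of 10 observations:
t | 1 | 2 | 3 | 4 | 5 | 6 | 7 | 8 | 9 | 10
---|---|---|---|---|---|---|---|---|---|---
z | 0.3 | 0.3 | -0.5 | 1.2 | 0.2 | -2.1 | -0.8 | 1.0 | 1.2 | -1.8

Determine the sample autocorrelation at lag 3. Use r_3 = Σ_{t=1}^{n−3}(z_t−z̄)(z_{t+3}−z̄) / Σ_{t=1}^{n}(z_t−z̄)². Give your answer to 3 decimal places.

Mean z̄ = (0.3 + 0.3 − 0.5 + 1.2 + 0.2 − 2.1 − 0.8 + 1.0 + 1.2 − 1.8)/10 = -0.1000
Σ(z_t−z̄)(z_{t+3}−z̄) = (0.5200) + (0.1200) + (0.8000) + (-0.9100) + (0.3300) + (-2.6000) + (1.1900) = -0.5500
Denominator Σ(z_t−z̄)² = 12.5400
r_3 = -0.5500 / 12.5400 = -0.044

-0.044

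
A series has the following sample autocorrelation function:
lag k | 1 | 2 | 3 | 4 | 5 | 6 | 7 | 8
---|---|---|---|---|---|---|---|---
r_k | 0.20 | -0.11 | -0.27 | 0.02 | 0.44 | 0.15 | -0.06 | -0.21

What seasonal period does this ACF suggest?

The largest autocorrelation is r_5 = 0.44; the remaining lags stay at or below 0.20.
The dominant spike at lag 5 indicates a seasonal period of 5.

5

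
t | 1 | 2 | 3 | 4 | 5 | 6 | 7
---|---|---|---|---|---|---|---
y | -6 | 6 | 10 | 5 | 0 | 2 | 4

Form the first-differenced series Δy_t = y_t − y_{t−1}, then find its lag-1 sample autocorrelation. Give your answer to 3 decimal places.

0.253

First differences Δy: 12, 4, -5, -5, 2, 2
Mean of differences = 1.6667
Numerator Σ(Δy_t−Δȳ)(Δy_{t+1}−Δȳ) = 50.8889
Denominator Σ(Δy_t−Δȳ)² = 201.3333
r_1(Δy) = 50.8889 / 201.3333 = 0.253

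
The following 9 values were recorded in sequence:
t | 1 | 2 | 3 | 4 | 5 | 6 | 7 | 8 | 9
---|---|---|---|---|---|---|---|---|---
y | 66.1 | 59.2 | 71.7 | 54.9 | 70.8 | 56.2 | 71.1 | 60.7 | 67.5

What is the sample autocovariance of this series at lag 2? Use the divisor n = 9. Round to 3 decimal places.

Mean ȳ = (66.1 + 59.2 + 71.7 + 54.9 + 70.8 + 56.2 + 71.1 + 60.7 + 67.5)/9 = 64.2444
Σ_{t=1}^{7}(y_t−ȳ)(y_{t+2}−ȳ) = 280.7916
γ_2 = 280.7916 / 9 = 31.199

31.199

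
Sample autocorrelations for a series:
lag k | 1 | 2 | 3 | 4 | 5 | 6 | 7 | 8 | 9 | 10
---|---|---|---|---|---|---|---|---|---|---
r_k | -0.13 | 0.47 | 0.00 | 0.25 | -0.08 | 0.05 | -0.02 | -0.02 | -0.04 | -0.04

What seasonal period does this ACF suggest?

2

The largest autocorrelation is r_2 = 0.47, with a weaker echo at lag 4 (0.25); the remaining lags stay at or below 0.05.
The dominant spike at lag 2 indicates a seasonal period of 2.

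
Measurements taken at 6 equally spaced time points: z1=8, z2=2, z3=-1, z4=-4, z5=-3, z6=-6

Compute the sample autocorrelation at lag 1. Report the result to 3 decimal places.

Mean z̄ = (8 + 2 − 1 − 4 − 3 − 6)/6 = -0.6667
Deviations from mean: 8.6667, 2.6667, -0.3333, -3.3333, -2.3333, -5.3333
Numerator Σ_{t=1}^{5}(z_t−z̄)(z_{t+1}−z̄) = 43.5556
Denominator Σ(z_t−z̄)² = 127.3333
r_1 = 43.5556 / 127.3333 = 0.342

0.342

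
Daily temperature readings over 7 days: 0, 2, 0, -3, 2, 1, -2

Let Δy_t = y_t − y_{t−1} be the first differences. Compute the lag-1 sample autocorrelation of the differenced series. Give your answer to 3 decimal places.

-0.301

First differences Δy: 2, -2, -3, 5, -1, -3
Mean of differences = -0.3333
Numerator Σ(Δy_t−Δȳ)(Δy_{t+1}−Δȳ) = -15.4444
Denominator Σ(Δy_t−Δȳ)² = 51.3333
r_1(Δy) = -15.4444 / 51.3333 = -0.301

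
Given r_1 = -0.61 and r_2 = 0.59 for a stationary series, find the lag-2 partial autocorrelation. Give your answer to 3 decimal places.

0.347

φ_{22} = (r_2 − r_1²) / (1 − r_1²)
r_1² = (-0.61)² = 0.3721
Numerator = 0.59 − 0.3721 = 0.2179; denominator = 1 − 0.3721 = 0.6279
φ_{22} = 0.2179 / 0.6279 = 0.347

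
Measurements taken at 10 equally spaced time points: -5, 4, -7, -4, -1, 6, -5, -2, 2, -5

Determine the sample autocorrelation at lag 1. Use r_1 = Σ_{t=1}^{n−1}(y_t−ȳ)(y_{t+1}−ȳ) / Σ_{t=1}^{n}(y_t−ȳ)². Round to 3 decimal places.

Mean ȳ = (-5 + 4 − 7 − 4 − 1 + 6 − 5 − 2 + 2 − 5)/10 = -1.7000
Numerator Σ_{t=1}^{9}(y_t−ȳ)(y_{t+1}−ȳ) = -70.7900
Denominator Σ(y_t−ȳ)² = 172.1000
r_1 = -70.7900 / 172.1000 = -0.411

-0.411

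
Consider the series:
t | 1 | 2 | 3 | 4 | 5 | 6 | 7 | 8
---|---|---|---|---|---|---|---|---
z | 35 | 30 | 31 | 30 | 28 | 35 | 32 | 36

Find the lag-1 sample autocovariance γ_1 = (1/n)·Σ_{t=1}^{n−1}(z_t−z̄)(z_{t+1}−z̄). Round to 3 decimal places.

-0.658

Mean z̄ = (35 + 30 + 31 + 30 + 28 + 35 + 32 + 36)/8 = 32.1250
Deviations: 2.8750, -2.1250, -1.1250, -2.1250, -4.1250, 2.8750, -0.1250, 3.8750
Σ_{t=1}^{7}(z_t−z̄)(z_{t+1}−z̄) = -5.2656
γ_1 = -5.2656 / 8 = -0.658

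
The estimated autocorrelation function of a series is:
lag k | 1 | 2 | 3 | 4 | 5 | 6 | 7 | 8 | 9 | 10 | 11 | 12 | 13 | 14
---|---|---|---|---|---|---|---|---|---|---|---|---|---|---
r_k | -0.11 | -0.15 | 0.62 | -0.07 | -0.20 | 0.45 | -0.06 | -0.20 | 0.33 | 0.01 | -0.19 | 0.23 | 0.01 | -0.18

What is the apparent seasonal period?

The largest autocorrelation is r_3 = 0.62, with weaker echoes at lags 6 (0.45), 9 (0.33) and 12 (0.23); the remaining lags stay at or below 0.01.
The dominant spike at lag 3 indicates a seasonal period of 3.

3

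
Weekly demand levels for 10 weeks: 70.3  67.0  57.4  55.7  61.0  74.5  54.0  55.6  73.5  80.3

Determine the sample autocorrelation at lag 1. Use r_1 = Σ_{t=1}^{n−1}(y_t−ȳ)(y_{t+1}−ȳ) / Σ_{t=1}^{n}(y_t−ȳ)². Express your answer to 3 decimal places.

0.141

Mean ȳ = (70.3 + 67.0 + 57.4 + 55.7 + 61.0 + 74.5 + 54.0 + 55.6 + 73.5 + 80.3)/10 = 64.9300
Numerator Σ_{t=1}^{9}(y_t−ȳ)(y_{t+1}−ȳ) = 112.8341
Denominator Σ(y_t−ȳ)² = 798.2410
r_1 = 112.8341 / 798.2410 = 0.141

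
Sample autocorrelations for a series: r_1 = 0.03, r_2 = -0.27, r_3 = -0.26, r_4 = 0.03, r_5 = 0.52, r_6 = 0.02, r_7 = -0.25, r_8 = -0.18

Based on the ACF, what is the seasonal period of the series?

5

The largest autocorrelation is r_5 = 0.52; the remaining lags stay at or below 0.03.
The dominant spike at lag 5 indicates a seasonal period of 5.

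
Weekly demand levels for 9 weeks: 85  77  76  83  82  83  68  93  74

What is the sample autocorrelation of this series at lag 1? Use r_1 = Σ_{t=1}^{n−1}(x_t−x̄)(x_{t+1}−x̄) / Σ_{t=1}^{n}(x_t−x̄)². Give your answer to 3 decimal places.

Mean x̄ = (85 + 77 + 76 + 83 + 82 + 83 + 68 + 93 + 74)/9 = 80.1111
Numerator Σ_{t=1}^{8}(x_t−x̄)(x_{t+1}−x̄) = -273.2346
Denominator Σ(x_t−x̄)² = 420.8889
r_1 = -273.2346 / 420.8889 = -0.649

-0.649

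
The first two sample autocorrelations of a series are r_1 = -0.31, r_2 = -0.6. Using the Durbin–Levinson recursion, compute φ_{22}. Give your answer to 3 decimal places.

φ_{22} = (r_2 − r_1²) / (1 − r_1²)
r_1² = (-0.31)² = 0.0961
Numerator = -0.6 − 0.0961 = -0.6961; denominator = 1 − 0.0961 = 0.9039
φ_{22} = -0.6961 / 0.9039 = -0.770

-0.770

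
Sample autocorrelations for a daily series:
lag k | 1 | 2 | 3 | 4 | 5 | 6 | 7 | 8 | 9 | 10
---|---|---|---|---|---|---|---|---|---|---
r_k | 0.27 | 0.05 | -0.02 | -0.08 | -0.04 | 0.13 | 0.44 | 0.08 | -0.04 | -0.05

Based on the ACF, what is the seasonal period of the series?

The largest autocorrelation is r_7 = 0.44; the remaining lags stay at or below 0.27. The elevated value at lag 1 (0.27), dropping to 0.05 at lag 2, reflects decaying short-term dependence rather than seasonality.
The dominant spike at lag 7 indicates a seasonal period of 7.

7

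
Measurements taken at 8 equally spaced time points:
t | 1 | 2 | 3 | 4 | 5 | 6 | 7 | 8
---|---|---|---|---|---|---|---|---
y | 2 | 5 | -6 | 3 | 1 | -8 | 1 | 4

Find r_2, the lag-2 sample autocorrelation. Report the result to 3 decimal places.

-0.358

Mean ȳ = (2 + 5 − 6 + 3 + 1 − 8 + 1 + 4)/8 = 0.2500
Deviations from mean: 1.7500, 4.7500, -6.2500, 2.7500, 0.7500, -8.2500, 0.7500, 3.7500
Σ(y_t−ȳ)(y_{t+2}−ȳ) = (-10.9375) + (13.0625) + (-4.6875) + (-22.6875) + (0.5625) + (-30.9375) = -55.6250
Denominator Σ(y_t−ȳ)² = 155.5000
r_2 = -55.6250 / 155.5000 = -0.358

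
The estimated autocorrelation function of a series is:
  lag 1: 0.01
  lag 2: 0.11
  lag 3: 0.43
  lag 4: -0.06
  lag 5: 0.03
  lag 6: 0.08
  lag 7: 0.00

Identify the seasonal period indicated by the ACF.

3

The largest autocorrelation is r_3 = 0.43; the remaining lags stay at or below 0.11.
The dominant spike at lag 3 indicates a seasonal period of 3.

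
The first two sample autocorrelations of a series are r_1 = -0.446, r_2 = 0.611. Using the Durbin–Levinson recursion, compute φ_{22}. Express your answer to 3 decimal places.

φ_{22} = (r_2 − r_1²) / (1 − r_1²)
r_1² = (-0.446)² = 0.198916
Numerator = 0.611 − 0.1989 = 0.4121; denominator = 1 − 0.1989 = 0.8011
φ_{22} = 0.4121 / 0.8011 = 0.514

0.514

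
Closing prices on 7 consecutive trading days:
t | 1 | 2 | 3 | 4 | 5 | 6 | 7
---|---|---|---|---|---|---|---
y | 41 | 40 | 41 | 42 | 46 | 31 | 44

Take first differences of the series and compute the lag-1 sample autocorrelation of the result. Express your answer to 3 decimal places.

-0.600

First differences Δy: -1, 1, 1, 4, -15, 13
Mean of differences = 0.5000
Numerator Σ(Δy_t−Δȳ)(Δy_{t+1}−Δȳ) = -246.7500
Denominator Σ(Δy_t−Δȳ)² = 411.5000
r_1(Δy) = -246.7500 / 411.5000 = -0.600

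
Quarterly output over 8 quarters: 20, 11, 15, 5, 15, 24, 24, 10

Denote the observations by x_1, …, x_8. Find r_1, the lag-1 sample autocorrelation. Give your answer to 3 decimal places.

0.042

Mean x̄ = (20 + 11 + 15 + 5 + 15 + 24 + 24 + 10)/8 = 15.5000
Numerator Σ_{t=1}^{7}(x_t−x̄)(x_{t+1}−x̄) = 13.7500
Denominator Σ(x_t−x̄)² = 326.0000
r_1 = 13.7500 / 326.0000 = 0.042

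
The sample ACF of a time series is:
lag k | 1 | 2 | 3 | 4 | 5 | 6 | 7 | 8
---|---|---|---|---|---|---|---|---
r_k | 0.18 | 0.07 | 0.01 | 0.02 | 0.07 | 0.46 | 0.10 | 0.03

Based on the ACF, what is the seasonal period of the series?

The largest autocorrelation is r_6 = 0.46; the remaining lags stay at or below 0.18.
The dominant spike at lag 6 indicates a seasonal period of 6.

6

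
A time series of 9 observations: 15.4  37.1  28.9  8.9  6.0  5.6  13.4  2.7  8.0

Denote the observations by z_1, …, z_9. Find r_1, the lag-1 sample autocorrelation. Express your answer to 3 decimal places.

Mean z̄ = (15.4 + 37.1 + 28.9 + 8.9 + 6.0 + 5.6 + 13.4 + 2.7 + 8.0)/9 = 14.0000
Numerator Σ_{t=1}^{8}(z_t−z̄)(z_{t+1}−z̄) = 488.1600
Denominator Σ(z_t−z̄)² = 1082.2000
r_1 = 488.1600 / 1082.2000 = 0.451

0.451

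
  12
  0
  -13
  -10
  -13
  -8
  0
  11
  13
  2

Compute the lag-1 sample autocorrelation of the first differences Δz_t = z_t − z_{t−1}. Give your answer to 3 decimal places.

0.358

First differences Δz: -12, -13, 3, -3, 5, 8, 11, 2, -11
Mean of differences = -1.1111
Numerator Σ(Δz_t−Δz̄)(Δz_{t+1}−Δz̄) = 234.2099
Denominator Σ(Δz_t−Δz̄)² = 654.8889
r_1(Δz) = 234.2099 / 654.8889 = 0.358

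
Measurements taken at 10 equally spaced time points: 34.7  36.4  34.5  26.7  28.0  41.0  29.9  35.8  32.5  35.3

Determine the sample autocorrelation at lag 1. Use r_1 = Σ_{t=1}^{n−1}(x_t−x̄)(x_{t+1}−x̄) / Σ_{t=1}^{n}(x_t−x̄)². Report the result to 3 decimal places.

Mean x̄ = (34.7 + 36.4 + 34.5 + 26.7 + 28.0 + 41.0 + 29.9 + 35.8 + 32.5 + 35.3)/10 = 33.4800
Numerator Σ_{t=1}^{9}(x_t−x̄)(x_{t+1}−x̄) = -43.7144
Denominator Σ(x_t−x̄)² = 166.0760
r_1 = -43.7144 / 166.0760 = -0.263

-0.263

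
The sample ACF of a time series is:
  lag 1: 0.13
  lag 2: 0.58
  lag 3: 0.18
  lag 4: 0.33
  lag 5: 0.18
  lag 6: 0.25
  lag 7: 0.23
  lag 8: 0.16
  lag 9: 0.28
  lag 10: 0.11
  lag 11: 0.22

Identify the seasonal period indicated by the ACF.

2

The largest autocorrelation is r_2 = 0.58, with a weaker echo at lag 4 (0.33); the remaining lags stay at or below 0.28.
The dominant spike at lag 2 indicates a seasonal period of 2.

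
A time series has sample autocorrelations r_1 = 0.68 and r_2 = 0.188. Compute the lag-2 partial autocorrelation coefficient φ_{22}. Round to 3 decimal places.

φ_{22} = (r_2 − r_1²) / (1 − r_1²)
r_1² = (0.68)² = 0.4624
Numerator = 0.188 − 0.4624 = -0.2744; denominator = 1 − 0.4624 = 0.5376
φ_{22} = -0.2744 / 0.5376 = -0.510

-0.510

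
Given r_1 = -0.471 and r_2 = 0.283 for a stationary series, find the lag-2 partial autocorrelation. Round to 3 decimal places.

φ_{22} = (r_2 − r_1²) / (1 − r_1²)
r_1² = (-0.471)² = 0.221841
Numerator = 0.283 − 0.2218 = 0.0612; denominator = 1 − 0.2218 = 0.7782
φ_{22} = 0.0612 / 0.7782 = 0.079

0.079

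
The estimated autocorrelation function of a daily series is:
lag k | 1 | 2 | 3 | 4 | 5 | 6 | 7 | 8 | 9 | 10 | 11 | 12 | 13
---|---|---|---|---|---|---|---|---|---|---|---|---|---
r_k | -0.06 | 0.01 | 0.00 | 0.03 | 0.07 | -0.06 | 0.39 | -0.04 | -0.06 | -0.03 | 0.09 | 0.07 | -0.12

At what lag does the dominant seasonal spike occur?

7

The largest autocorrelation is r_7 = 0.39; the remaining lags stay at or below 0.09.
The dominant spike at lag 7 indicates a seasonal period of 7.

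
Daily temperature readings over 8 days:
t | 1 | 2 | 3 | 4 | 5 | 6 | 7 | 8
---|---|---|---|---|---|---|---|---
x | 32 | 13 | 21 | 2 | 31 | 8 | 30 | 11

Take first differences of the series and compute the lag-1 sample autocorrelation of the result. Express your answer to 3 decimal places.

-0.818

First differences Δx: -19, 8, -19, 29, -23, 22, -19
Mean of differences = -3.0000
Numerator Σ(Δx_t−Δx̄)(Δx_{t+1}−Δx̄) = -2404.0000
Denominator Σ(Δx_t−Δx̄)² = 2938.0000
r_1(Δx) = -2404.0000 / 2938.0000 = -0.818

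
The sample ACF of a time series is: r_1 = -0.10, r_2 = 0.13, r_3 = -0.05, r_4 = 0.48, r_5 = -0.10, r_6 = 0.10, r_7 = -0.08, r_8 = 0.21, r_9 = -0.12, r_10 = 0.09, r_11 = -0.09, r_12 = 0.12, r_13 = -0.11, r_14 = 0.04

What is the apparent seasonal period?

The largest autocorrelation is r_4 = 0.48, with a weaker echo at lag 8 (0.21); the remaining lags stay at or below 0.13.
The dominant spike at lag 4 indicates a seasonal period of 4.

4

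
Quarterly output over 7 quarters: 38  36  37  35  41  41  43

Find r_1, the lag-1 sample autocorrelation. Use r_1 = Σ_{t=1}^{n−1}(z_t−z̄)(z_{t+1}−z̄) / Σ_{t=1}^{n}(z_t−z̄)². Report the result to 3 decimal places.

0.365

Mean z̄ = (38 + 36 + 37 + 35 + 41 + 41 + 43)/7 = 38.7143
Σ(z_t−z̄)(z_{t+1}−z̄) = (1.9388) + (4.6531) + (6.3673) + (-8.4898) + (5.2245) + (9.7959) = 19.4898
Denominator Σ(z_t−z̄)² = 53.4286
r_1 = 19.4898 / 53.4286 = 0.365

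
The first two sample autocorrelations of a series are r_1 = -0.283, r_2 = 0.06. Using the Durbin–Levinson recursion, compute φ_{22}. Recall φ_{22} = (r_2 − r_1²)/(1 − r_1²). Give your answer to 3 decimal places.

φ_{22} = (r_2 − r_1²) / (1 − r_1²)
r_1² = (-0.283)² = 0.080089
Numerator = 0.06 − 0.0801 = -0.0201; denominator = 1 − 0.0801 = 0.9199
φ_{22} = -0.0201 / 0.9199 = -0.022

-0.022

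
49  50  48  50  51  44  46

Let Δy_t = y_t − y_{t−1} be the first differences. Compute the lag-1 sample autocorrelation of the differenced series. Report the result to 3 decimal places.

-0.459

First differences Δy: 1, -2, 2, 1, -7, 2
Mean of differences = -0.5000
Numerator Σ(Δy_t−Δȳ)(Δy_{t+1}−Δȳ) = -28.2500
Denominator Σ(Δy_t−Δȳ)² = 61.5000
r_1(Δy) = -28.2500 / 61.5000 = -0.459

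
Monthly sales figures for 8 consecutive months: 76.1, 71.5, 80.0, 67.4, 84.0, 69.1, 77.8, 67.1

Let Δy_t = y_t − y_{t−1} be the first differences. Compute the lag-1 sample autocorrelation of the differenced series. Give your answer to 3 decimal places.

-0.882

First differences Δy: -4.6, 8.5, -12.6, 16.6, -14.9, 8.7, -10.7
Mean of differences = -1.2857
Numerator Σ(Δy_t−Δȳ)(Δy_{t+1}−Δȳ) = -818.9731
Denominator Σ(Δy_t−Δȳ)² = 928.3486
r_1(Δy) = -818.9731 / 928.3486 = -0.882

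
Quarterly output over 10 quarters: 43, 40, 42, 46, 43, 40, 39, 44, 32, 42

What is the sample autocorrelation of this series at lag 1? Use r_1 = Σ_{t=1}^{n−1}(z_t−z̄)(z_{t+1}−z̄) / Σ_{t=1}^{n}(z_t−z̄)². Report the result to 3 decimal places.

-0.228

Mean z̄ = (43 + 40 + 42 + 46 + 43 + 40 + 39 + 44 + 32 + 42)/10 = 41.1000
Numerator Σ_{t=1}^{9}(z_t−z̄)(z_{t+1}−z̄) = -29.8100
Denominator Σ(z_t−z̄)² = 130.9000
r_1 = -29.8100 / 130.9000 = -0.228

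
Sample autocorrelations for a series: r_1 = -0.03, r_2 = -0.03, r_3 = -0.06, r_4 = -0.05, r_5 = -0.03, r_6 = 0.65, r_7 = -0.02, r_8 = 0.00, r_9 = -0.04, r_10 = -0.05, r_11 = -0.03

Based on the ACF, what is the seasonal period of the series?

The largest autocorrelation is r_6 = 0.65; the remaining lags stay at or below 0.00.
The dominant spike at lag 6 indicates a seasonal period of 6.

6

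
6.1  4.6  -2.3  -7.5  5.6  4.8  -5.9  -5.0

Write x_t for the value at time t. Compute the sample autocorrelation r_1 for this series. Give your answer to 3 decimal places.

Mean x̄ = (6.1 + 4.6 − 2.3 − 7.5 + 5.6 + 4.8 − 5.9 − 5.0)/8 = 0.0500
Deviations from mean: 6.0500, 4.5500, -2.3500, -7.5500, 5.5500, 4.7500, -5.9500, -5.0500
Numerator Σ_{t=1}^{7}(x_t−x̄)(x_{t+1}−x̄) = 20.8225
Denominator Σ(x_t−x̄)² = 234.1000
r_1 = 20.8225 / 234.1000 = 0.089

0.089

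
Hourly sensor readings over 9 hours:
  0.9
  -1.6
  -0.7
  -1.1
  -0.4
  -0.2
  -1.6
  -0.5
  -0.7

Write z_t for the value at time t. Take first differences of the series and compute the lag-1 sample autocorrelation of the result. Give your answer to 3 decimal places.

First differences Δz: -2.5, 0.9, -0.4, 0.7, 0.2, -1.4, 1.1, -0.2
Mean of differences = -0.2000
Numerator Σ(Δz_t−Δz̄)(Δz_{t+1}−Δz̄) = -4.6100
Denominator Σ(Δz_t−Δz̄)² = 10.6400
r_1(Δz) = -4.6100 / 10.6400 = -0.433

-0.433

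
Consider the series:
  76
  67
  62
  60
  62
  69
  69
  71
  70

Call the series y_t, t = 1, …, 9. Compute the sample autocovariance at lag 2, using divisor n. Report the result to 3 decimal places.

Mean ȳ = (76 + 67 + 62 + 60 + 62 + 69 + 69 + 71 + 70)/9 = 67.3333
Σ_{t=1}^{7}(y_t−ȳ)(y_{t+2}−ȳ) = -25.8889
γ_2 = -25.8889 / 9 = -2.877

-2.877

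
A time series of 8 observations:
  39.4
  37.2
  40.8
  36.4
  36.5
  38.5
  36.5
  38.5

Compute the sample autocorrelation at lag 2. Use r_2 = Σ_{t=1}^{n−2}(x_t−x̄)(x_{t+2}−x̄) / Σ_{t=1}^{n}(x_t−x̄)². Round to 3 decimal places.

Mean x̄ = (39.4 + 37.2 + 40.8 + 36.4 + 36.5 + 38.5 + 36.5 + 38.5)/8 = 37.9750
Σ(x_t−x̄)(x_{t+2}−x̄) = (4.0256) + (1.2206) + (-4.1669) + (-0.8269) + (2.1756) + (0.2756) = 2.7038
Denominator Σ(x_t−x̄)² = 17.9950
r_2 = 2.7038 / 17.9950 = 0.150

0.150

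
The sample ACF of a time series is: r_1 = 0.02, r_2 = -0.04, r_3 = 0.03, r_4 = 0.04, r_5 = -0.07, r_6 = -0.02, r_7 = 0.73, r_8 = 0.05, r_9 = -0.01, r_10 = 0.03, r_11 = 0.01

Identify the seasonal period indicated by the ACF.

7

The largest autocorrelation is r_7 = 0.73; the remaining lags stay at or below 0.05.
The dominant spike at lag 7 indicates a seasonal period of 7.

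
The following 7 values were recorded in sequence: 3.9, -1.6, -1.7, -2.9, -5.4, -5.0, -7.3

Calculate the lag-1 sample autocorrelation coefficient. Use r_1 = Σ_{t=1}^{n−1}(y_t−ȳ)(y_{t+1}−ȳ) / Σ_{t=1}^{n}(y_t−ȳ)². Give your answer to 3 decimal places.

Mean ȳ = (3.9 − 1.6 − 1.7 − 2.9 − 5.4 − 5.0 − 7.3)/7 = -2.8571
Deviations from mean: 6.7571, 1.2571, 1.1571, -0.0429, -2.5429, -2.1429, -4.4429
Σ(y_t−ȳ)(y_{t+1}−ȳ) = (8.4947) + (1.4547) + (-0.0496) + (0.1090) + (5.4490) + (9.5204) = 24.9782
Denominator Σ(y_t−ȳ)² = 79.3771
r_1 = 24.9782 / 79.3771 = 0.315

0.315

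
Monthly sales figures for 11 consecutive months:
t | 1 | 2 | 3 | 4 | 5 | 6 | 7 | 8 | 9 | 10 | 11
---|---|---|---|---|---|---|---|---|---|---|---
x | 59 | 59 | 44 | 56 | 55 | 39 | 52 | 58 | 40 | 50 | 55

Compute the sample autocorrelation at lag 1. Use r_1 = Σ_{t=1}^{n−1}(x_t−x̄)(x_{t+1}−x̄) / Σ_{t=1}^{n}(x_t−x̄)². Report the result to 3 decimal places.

-0.232

Mean x̄ = (59 + 59 + 44 + 56 + 55 + 39 + 52 + 58 + 40 + 50 + 55)/11 = 51.5455
Numerator Σ_{t=1}^{10}(x_t−x̄)(x_{t+1}−x̄) = -127.0248
Denominator Σ(x_t−x̄)² = 546.7273
r_1 = -127.0248 / 546.7273 = -0.232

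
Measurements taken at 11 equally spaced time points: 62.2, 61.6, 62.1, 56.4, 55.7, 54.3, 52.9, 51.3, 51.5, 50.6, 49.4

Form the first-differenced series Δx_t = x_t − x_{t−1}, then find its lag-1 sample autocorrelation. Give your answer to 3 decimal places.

-0.351

First differences Δx: -0.6, 0.5, -5.7, -0.7, -1.4, -1.4, -1.6, 0.2, -0.9, -1.2
Mean of differences = -1.2800
Numerator Σ(Δx_t−Δx̄)(Δx_{t+1}−Δx̄) = -9.1184
Denominator Σ(Δx_t−Δx̄)² = 25.9760
r_1(Δx) = -9.1184 / 25.9760 = -0.351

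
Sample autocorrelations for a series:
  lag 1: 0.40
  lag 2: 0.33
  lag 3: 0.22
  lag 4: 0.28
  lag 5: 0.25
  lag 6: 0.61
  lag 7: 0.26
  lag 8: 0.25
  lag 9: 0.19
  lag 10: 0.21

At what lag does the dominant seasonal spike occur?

The largest autocorrelation is r_6 = 0.61; the remaining lags stay at or below 0.40. The elevated value at lag 1 (0.40), dropping to 0.33 at lag 2, reflects decaying short-term dependence rather than seasonality.
The dominant spike at lag 6 indicates a seasonal period of 6.

6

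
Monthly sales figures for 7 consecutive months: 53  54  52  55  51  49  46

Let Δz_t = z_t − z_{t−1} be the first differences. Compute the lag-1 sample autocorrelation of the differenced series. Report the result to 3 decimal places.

First differences Δz: 1, -2, 3, -4, -2, -3
Mean of differences = -1.1667
Numerator Σ(Δz_t−Δz̄)(Δz_{t+1}−Δz̄) = -13.1944
Denominator Σ(Δz_t−Δz̄)² = 34.8333
r_1(Δz) = -13.1944 / 34.8333 = -0.379

-0.379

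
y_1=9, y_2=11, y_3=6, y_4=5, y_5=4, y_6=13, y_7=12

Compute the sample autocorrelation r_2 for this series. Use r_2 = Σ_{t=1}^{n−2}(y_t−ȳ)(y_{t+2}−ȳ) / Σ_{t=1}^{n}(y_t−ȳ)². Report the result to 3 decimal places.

Mean ȳ = (9 + 11 + 6 + 5 + 4 + 13 + 12)/7 = 8.5714
Deviations from mean: 0.4286, 2.4286, -2.5714, -3.5714, -4.5714, 4.4286, 3.4286
Σ(y_t−ȳ)(y_{t+2}−ȳ) = (-1.1020) + (-8.6735) + (11.7551) + (-15.8163) + (-15.6735) = -29.5102
Denominator Σ(y_t−ȳ)² = 77.7143
r_2 = -29.5102 / 77.7143 = -0.380

-0.380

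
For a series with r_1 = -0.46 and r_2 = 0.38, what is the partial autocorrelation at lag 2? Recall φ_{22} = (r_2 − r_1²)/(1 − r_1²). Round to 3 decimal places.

φ_{22} = (r_2 − r_1²) / (1 − r_1²)
r_1² = (-0.46)² = 0.2116
Numerator = 0.38 − 0.2116 = 0.1684; denominator = 1 − 0.2116 = 0.7884
φ_{22} = 0.1684 / 0.7884 = 0.214

0.214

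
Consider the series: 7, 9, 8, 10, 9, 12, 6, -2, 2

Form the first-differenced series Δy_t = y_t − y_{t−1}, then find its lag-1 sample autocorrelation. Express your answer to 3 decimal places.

First differences Δy: 2, -1, 2, -1, 3, -6, -8, 4
Mean of differences = -0.6250
Numerator Σ(Δy_t−Δȳ)(Δy_{t+1}−Δȳ) = -18.2656
Denominator Σ(Δy_t−Δȳ)² = 131.8750
r_1(Δy) = -18.2656 / 131.8750 = -0.139

-0.139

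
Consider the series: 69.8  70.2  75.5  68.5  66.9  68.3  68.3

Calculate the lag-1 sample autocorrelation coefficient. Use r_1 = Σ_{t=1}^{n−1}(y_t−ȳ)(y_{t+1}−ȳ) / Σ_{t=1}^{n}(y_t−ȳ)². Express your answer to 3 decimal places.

0.112

Mean ȳ = (69.8 + 70.2 + 75.5 + 68.5 + 66.9 + 68.3 + 68.3)/7 = 69.6429
Deviations from mean: 0.1571, 0.5571, 5.8571, -1.1429, -2.7429, -1.3429, -1.3429
Numerator Σ_{t=1}^{6}(y_t−ȳ)(y_{t+1}−ȳ) = 5.2782
Denominator Σ(y_t−ȳ)² = 47.0771
r_1 = 5.2782 / 47.0771 = 0.112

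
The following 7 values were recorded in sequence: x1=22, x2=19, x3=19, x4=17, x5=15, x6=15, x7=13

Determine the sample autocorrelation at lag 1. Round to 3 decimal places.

Mean x̄ = (22 + 19 + 19 + 17 + 15 + 15 + 13)/7 = 17.1429
Σ(x_t−x̄)(x_{t+1}−x̄) = (9.0204) + (3.4490) + (-0.2653) + (0.3061) + (4.5918) + (8.8776) = 25.9796
Denominator Σ(x_t−x̄)² = 56.8571
r_1 = 25.9796 / 56.8571 = 0.457

0.457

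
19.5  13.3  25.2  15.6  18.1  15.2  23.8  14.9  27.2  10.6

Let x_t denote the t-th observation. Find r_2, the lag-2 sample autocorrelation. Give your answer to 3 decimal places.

Mean x̄ = (19.5 + 13.3 + 25.2 + 15.6 + 18.1 + 15.2 + 23.8 + 14.9 + 27.2 + 10.6)/10 = 18.3400
Numerator Σ_{t=1}^{8}(x_t−x̄)(x_{t+2}−x̄) = 113.2168
Denominator Σ(x_t−x̄)² = 271.2840
r_2 = 113.2168 / 271.2840 = 0.417

0.417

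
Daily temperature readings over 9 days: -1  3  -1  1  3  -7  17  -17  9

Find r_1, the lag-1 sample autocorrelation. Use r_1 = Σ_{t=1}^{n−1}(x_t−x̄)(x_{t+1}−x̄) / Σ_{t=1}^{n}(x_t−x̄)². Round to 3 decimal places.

Mean x̄ = (-1 + 3 − 1 + 1 + 3 − 7 + 17 − 17 + 9)/9 = 0.7778
Numerator Σ_{t=1}^{8}(x_t−x̄)(x_{t+1}−x̄) = -585.8272
Denominator Σ(x_t−x̄)² = 723.5556
r_1 = -585.8272 / 723.5556 = -0.810

-0.810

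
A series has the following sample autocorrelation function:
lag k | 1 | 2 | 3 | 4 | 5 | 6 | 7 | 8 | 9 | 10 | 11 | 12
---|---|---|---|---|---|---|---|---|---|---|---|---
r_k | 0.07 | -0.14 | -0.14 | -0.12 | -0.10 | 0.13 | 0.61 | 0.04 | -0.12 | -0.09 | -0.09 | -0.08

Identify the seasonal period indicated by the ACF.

7

The largest autocorrelation is r_7 = 0.61; the remaining lags stay at or below 0.13.
The dominant spike at lag 7 indicates a seasonal period of 7.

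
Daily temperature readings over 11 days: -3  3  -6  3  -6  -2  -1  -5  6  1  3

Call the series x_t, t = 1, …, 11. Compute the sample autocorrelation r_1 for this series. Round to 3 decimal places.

Mean x̄ = (-3 + 3 − 6 + 3 − 6 − 2 − 1 − 5 + 6 + 1 + 3)/11 = -0.6364
Numerator Σ_{t=1}^{10}(x_t−x̄)(x_{t+1}−x̄) = -69.8595
Denominator Σ(x_t−x̄)² = 170.5455
r_1 = -69.8595 / 170.5455 = -0.410

-0.410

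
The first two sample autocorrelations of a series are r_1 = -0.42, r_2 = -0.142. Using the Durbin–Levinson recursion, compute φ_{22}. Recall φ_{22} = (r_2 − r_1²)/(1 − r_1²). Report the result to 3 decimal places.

φ_{22} = (r_2 − r_1²) / (1 − r_1²)
r_1² = (-0.42)² = 0.1764
Numerator = -0.142 − 0.1764 = -0.3184; denominator = 1 − 0.1764 = 0.8236
φ_{22} = -0.3184 / 0.8236 = -0.387

-0.387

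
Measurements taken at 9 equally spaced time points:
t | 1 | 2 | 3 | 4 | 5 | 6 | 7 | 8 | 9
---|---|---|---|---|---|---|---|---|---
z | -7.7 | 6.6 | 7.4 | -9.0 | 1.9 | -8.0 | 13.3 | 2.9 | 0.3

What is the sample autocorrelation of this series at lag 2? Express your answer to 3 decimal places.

Mean z̄ = (-7.7 + 6.6 + 7.4 − 9.0 + 1.9 − 8.0 + 13.3 + 2.9 + 0.3)/9 = 0.8556
Σ(z_t−z̄)(z_{t+2}−z̄) = (-55.9914) + (-56.6147) + (6.8353) + (87.2764) + (12.9975) + (-18.1047) + (-6.9136) = -30.5151
Denominator Σ(z_t−z̄)² = 485.0222
r_2 = -30.5151 / 485.0222 = -0.063

-0.063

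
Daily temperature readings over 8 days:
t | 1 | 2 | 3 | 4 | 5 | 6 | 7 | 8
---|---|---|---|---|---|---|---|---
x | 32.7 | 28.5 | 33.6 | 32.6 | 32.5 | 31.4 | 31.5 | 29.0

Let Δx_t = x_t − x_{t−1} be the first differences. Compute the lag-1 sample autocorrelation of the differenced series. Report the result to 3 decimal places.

First differences Δx: -4.2, 5.1, -1.0, -0.1, -1.1, 0.1, -2.5
Mean of differences = -0.5286
Numerator Σ(Δx_t−Δx̄)(Δx_{t+1}−Δx̄) = -25.3637
Denominator Σ(Δx_t−Δx̄)² = 50.1743
r_1(Δx) = -25.3637 / 50.1743 = -0.506

-0.506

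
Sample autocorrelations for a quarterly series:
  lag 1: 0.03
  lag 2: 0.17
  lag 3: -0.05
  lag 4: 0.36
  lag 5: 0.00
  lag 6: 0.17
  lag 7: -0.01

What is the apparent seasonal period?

The largest autocorrelation is r_4 = 0.36; the remaining lags stay at or below 0.17.
The dominant spike at lag 4 indicates a seasonal period of 4.

4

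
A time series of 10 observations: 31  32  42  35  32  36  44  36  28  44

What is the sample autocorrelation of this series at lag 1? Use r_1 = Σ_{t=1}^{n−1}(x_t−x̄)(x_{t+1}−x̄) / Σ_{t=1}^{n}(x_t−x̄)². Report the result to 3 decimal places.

Mean x̄ = (31 + 32 + 42 + 35 + 32 + 36 + 44 + 36 + 28 + 44)/10 = 36.0000
Numerator Σ_{t=1}^{9}(x_t−x̄)(x_{t+1}−x̄) = -70.0000
Denominator Σ(x_t−x̄)² = 286.0000
r_1 = -70.0000 / 286.0000 = -0.245

-0.245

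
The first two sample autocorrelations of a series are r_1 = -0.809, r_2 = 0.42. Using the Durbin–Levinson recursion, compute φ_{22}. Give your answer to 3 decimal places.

φ_{22} = (r_2 − r_1²) / (1 − r_1²)
r_1² = (-0.809)² = 0.654481
Numerator = 0.42 − 0.6545 = -0.2345; denominator = 1 − 0.6545 = 0.3455
φ_{22} = -0.2345 / 0.3455 = -0.679

-0.679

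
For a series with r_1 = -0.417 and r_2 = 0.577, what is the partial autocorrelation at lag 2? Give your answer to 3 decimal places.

φ_{22} = (r_2 − r_1²) / (1 − r_1²)
r_1² = (-0.417)² = 0.173889
Numerator = 0.577 − 0.1739 = 0.4031; denominator = 1 − 0.1739 = 0.8261
φ_{22} = 0.4031 / 0.8261 = 0.488

0.488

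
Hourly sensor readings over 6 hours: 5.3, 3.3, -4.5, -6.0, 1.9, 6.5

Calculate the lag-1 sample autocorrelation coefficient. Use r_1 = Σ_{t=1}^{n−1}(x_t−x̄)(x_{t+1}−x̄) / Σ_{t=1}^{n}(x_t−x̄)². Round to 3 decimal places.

Mean x̄ = (5.3 + 3.3 − 4.5 − 6.0 + 1.9 + 6.5)/6 = 1.0833
Deviations from mean: 4.2167, 2.2167, -5.5833, -7.0833, 0.8167, 5.4167
Numerator Σ_{t=1}^{5}(x_t−x̄)(x_{t+1}−x̄) = 35.1581
Denominator Σ(x_t−x̄)² = 134.0483
r_1 = 35.1581 / 134.0483 = 0.262

0.262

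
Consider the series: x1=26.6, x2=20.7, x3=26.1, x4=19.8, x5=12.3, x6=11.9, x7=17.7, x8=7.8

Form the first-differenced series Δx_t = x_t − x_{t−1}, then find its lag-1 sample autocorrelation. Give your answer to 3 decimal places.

-0.376

First differences Δx: -5.9, 5.4, -6.3, -7.5, -0.4, 5.8, -9.9
Mean of differences = -2.6857
Numerator Σ(Δx_t−Δx̄)(Δx_{t+1}−Δx̄) = -90.6402
Denominator Σ(Δx_t−Δx̄)² = 241.2286
r_1(Δx) = -90.6402 / 241.2286 = -0.376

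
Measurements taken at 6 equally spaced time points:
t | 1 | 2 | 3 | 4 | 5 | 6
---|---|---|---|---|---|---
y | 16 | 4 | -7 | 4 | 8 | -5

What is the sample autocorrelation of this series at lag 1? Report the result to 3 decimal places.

Mean ȳ = (16 + 4 − 7 + 4 + 8 − 5)/6 = 3.3333
Numerator Σ_{t=1}^{5}(y_t−ȳ)(y_{t+1}−ȳ) = -41.1111
Denominator Σ(y_t−ȳ)² = 359.3333
r_1 = -41.1111 / 359.3333 = -0.114

-0.114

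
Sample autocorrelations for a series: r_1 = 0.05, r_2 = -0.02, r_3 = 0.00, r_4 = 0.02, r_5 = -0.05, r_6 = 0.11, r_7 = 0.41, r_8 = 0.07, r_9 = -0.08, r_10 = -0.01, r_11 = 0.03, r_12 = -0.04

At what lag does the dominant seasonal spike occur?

The largest autocorrelation is r_7 = 0.41; the remaining lags stay at or below 0.11.
The dominant spike at lag 7 indicates a seasonal period of 7.

7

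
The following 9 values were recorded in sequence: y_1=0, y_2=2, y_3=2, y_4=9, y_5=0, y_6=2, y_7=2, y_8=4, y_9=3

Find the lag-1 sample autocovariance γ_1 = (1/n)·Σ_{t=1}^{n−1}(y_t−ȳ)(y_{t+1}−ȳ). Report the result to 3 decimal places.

Mean ȳ = (0 + 2 + 2 + 9 + 0 + 2 + 2 + 4 + 3)/9 = 2.6667
Σ_{t=1}^{8}(y_t−ȳ)(y_{t+1}−ȳ) = -17.1111
γ_1 = -17.1111 / 9 = -1.901

-1.901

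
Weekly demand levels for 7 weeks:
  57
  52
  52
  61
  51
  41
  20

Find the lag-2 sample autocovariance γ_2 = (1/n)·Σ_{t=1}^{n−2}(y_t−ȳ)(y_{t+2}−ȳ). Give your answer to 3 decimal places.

Mean ȳ = (57 + 52 + 52 + 61 + 51 + 41 + 20)/7 = 47.7143
Deviations: 9.2857, 4.2857, 4.2857, 13.2857, 3.2857, -6.7143, -27.7143
Σ_{t=1}^{5}(y_t−ȳ)(y_{t+2}−ȳ) = -69.4490
γ_2 = -69.4490 / 7 = -9.921

-9.921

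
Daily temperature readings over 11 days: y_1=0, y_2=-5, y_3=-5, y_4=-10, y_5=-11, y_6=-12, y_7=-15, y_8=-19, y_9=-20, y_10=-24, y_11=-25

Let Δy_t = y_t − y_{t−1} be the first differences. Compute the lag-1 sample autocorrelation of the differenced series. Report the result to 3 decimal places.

First differences Δy: -5, 0, -5, -1, -1, -3, -4, -1, -4, -1
Mean of differences = -2.5000
Numerator Σ(Δy_t−Δȳ)(Δy_{t+1}−Δȳ) = -20.7500
Denominator Σ(Δy_t−Δȳ)² = 32.5000
r_1(Δy) = -20.7500 / 32.5000 = -0.638

-0.638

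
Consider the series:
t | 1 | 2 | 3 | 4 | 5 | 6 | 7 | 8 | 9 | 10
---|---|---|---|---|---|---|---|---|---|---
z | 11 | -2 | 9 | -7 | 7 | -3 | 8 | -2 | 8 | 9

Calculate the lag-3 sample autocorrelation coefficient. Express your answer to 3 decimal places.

-0.530

Mean z̄ = (11 − 2 + 9 − 7 + 7 − 3 + 8 − 2 + 8 + 9)/10 = 3.8000
Σ(z_t−z̄)(z_{t+3}−z̄) = (-77.7600) + (-18.5600) + (-35.3600) + (-45.3600) + (-18.5600) + (-28.5600) + (21.8400) = -202.3200
Denominator Σ(z_t−z̄)² = 381.6000
r_3 = -202.3200 / 381.6000 = -0.530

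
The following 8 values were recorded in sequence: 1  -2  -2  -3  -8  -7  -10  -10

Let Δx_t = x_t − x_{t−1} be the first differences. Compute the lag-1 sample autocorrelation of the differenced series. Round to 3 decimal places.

-0.651

First differences Δx: -3, 0, -1, -5, 1, -3, 0
Mean of differences = -1.5714
Numerator Σ(Δx_t−Δx̄)(Δx_{t+1}−Δx̄) = -18.0408
Denominator Σ(Δx_t−Δx̄)² = 27.7143
r_1(Δx) = -18.0408 / 27.7143 = -0.651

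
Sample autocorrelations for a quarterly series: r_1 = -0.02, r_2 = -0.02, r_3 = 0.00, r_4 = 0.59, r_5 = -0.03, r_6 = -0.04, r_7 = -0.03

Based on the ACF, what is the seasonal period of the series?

The largest autocorrelation is r_4 = 0.59; the remaining lags stay at or below 0.00.
The dominant spike at lag 4 indicates a seasonal period of 4.

4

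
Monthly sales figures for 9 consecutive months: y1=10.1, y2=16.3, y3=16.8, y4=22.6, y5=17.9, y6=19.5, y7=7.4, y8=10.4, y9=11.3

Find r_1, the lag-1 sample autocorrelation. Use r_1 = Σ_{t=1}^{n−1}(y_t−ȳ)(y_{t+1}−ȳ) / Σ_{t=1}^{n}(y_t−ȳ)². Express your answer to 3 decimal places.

Mean ȳ = (10.1 + 16.3 + 16.8 + 22.6 + 17.9 + 19.5 + 7.4 + 10.4 + 11.3)/9 = 14.7000
Numerator Σ_{t=1}^{8}(y_t−ȳ)(y_{t+1}−ȳ) = 64.2000
Denominator Σ(y_t−ȳ)² = 207.1600
r_1 = 64.2000 / 207.1600 = 0.310

0.310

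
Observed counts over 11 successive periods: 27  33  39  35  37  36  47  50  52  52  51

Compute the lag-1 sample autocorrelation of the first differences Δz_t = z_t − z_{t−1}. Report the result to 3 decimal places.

First differences Δz: 6, 6, -4, 2, -1, 11, 3, 2, 0, -1
Mean of differences = 2.4000
Numerator Σ(Δz_t−Δz̄)(Δz_{t+1}−Δz̄) = -21.3600
Denominator Σ(Δz_t−Δz̄)² = 170.4000
r_1(Δz) = -21.3600 / 170.4000 = -0.125

-0.125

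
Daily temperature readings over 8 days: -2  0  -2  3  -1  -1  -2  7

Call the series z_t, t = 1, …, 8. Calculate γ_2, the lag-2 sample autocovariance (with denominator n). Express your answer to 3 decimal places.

-0.234

Mean z̄ = (-2 + 0 − 2 + 3 − 1 − 1 − 2 + 7)/8 = 0.2500
Σ_{t=1}^{6}(z_t−z̄)(z_{t+2}−z̄) = -1.8750
γ_2 = -1.8750 / 8 = -0.234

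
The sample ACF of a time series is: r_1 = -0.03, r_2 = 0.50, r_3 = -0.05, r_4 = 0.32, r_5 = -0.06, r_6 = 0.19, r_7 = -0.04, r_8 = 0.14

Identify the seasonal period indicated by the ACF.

2

The largest autocorrelation is r_2 = 0.50, with weaker echoes at lags 4 (0.32) and 6 (0.19); the remaining lags stay at or below 0.14.
The dominant spike at lag 2 indicates a seasonal period of 2.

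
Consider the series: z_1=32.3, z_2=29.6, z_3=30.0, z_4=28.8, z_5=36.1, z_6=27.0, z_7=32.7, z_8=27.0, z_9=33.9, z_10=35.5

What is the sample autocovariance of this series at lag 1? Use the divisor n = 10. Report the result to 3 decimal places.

Mean z̄ = (32.3 + 29.6 + 30.0 + 28.8 + 36.1 + 27.0 + 32.7 + 27.0 + 33.9 + 35.5)/10 = 31.2900
Σ_{t=1}^{9}(z_t−z̄)(z_{t+1}−z̄) = -41.2331
γ_1 = -41.2331 / 10 = -4.123

-4.123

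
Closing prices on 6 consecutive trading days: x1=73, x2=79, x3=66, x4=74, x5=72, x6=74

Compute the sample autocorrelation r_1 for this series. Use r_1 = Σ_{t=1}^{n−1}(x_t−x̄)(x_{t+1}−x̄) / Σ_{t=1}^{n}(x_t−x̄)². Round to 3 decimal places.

Mean x̄ = (73 + 79 + 66 + 74 + 72 + 74)/6 = 73.0000
Deviations from mean: 0.0000, 6.0000, -7.0000, 1.0000, -1.0000, 1.0000
Numerator Σ_{t=1}^{5}(x_t−x̄)(x_{t+1}−x̄) = -51.0000
Denominator Σ(x_t−x̄)² = 88.0000
r_1 = -51.0000 / 88.0000 = -0.580

-0.580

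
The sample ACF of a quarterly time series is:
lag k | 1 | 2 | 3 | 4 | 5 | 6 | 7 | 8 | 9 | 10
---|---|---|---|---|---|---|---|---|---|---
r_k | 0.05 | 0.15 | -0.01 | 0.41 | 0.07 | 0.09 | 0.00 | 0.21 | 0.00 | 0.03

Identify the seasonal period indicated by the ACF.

4

The largest autocorrelation is r_4 = 0.41, with a weaker echo at lag 8 (0.21); the remaining lags stay at or below 0.15.
The dominant spike at lag 4 indicates a seasonal period of 4.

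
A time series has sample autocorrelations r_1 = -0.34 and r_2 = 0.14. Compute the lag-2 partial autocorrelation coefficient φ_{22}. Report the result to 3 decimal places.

φ_{22} = (r_2 − r_1²) / (1 − r_1²)
r_1² = (-0.34)² = 0.1156
Numerator = 0.14 − 0.1156 = 0.0244; denominator = 1 − 0.1156 = 0.8844
φ_{22} = 0.0244 / 0.8844 = 0.028

0.028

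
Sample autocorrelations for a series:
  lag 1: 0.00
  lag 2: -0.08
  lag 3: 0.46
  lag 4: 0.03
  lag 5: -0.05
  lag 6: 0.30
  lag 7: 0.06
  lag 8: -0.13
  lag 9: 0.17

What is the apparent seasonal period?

3

The largest autocorrelation is r_3 = 0.46, with weaker echoes at lags 6 (0.30) and 9 (0.17); the remaining lags stay at or below 0.06.
The dominant spike at lag 3 indicates a seasonal period of 3.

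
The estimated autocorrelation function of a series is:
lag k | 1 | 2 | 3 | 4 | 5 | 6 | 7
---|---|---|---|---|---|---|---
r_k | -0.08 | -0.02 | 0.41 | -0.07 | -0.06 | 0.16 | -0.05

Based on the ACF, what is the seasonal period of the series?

The largest autocorrelation is r_3 = 0.41, with a weaker echo at lag 6 (0.16); the remaining lags stay at or below -0.02.
The dominant spike at lag 3 indicates a seasonal period of 3.

3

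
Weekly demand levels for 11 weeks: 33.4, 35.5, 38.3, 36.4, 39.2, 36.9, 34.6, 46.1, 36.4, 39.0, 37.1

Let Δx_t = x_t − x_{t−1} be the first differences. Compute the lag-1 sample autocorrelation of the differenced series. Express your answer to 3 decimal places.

First differences Δx: 2.1, 2.8, -1.9, 2.8, -2.3, -2.3, 11.5, -9.7, 2.6, -1.9
Mean of differences = 0.3700
Numerator Σ(Δx_t−Δx̄)(Δx_{t+1}−Δx̄) = -175.5019
Denominator Σ(Δx_t−Δx̄)² = 269.6210
r_1(Δx) = -175.5019 / 269.6210 = -0.651

-0.651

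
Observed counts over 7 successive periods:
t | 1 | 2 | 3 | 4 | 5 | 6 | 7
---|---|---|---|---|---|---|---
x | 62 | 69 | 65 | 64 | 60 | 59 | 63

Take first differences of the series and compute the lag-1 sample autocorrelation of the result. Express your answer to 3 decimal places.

-0.186

First differences Δx: 7, -4, -1, -4, -1, 4
Mean of differences = 0.1667
Numerator Σ(Δx_t−Δx̄)(Δx_{t+1}−Δx̄) = -18.3611
Denominator Σ(Δx_t−Δx̄)² = 98.8333
r_1(Δx) = -18.3611 / 98.8333 = -0.186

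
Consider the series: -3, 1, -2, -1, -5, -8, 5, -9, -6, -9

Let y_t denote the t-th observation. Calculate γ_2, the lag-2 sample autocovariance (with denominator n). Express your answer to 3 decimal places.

1.962

Mean ȳ = (-3 + 1 − 2 − 1 − 5 − 8 + 5 − 9 − 6 − 9)/10 = -3.7000
Σ_{t=1}^{8}(y_t−ȳ)(y_{t+2}−ȳ) = 19.6200
γ_2 = 19.6200 / 10 = 1.962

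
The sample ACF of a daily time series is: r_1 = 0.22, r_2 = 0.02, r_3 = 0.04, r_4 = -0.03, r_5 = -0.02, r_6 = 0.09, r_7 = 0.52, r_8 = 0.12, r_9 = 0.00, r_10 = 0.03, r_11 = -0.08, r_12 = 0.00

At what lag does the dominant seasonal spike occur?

7

The largest autocorrelation is r_7 = 0.52; the remaining lags stay at or below 0.22. The elevated value at lag 1 (0.22), dropping to 0.02 at lag 2, reflects decaying short-term dependence rather than seasonality.
The dominant spike at lag 7 indicates a seasonal period of 7.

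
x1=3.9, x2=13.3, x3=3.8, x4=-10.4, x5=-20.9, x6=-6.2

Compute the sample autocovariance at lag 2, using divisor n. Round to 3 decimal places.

Mean x̄ = (3.9 + 13.3 + 3.8 − 10.4 − 20.9 − 6.2)/6 = -2.7500
Σ_{t=1}^{4}(x_t−x̄)(x_{t+2}−x̄) = -171.7150
γ_2 = -171.7150 / 6 = -28.619

-28.619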